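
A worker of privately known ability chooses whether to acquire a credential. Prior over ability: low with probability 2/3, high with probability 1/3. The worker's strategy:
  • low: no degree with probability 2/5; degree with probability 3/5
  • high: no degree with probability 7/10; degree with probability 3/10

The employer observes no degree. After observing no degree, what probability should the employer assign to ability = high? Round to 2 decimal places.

0.47

Apply Bayes' rule using the sender's strategy as the likelihood.
P(no degree) = (2/3)·(2/5) + (1/3)·(7/10) = 1/2
P(high | no degree) = ((1/3)·(7/10)) / (1/2) = (7/30) / (1/2) = 7/15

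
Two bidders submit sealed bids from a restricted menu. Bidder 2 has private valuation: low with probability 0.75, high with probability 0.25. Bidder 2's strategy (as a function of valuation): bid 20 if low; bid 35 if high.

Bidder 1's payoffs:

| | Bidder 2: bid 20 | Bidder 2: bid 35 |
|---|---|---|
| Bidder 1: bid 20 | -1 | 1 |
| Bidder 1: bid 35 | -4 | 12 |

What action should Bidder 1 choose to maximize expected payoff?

bid 35

Compute Bidder 1's expected payoff for each action, taking the expectation over Bidder 2's type.
E[bid 20] = 0.75·(-1) + 0.25·(1) = -0.5
E[bid 35] = 0.75·(-4) + 0.25·(12) = 0
Best response: bid 35 (0 is the largest).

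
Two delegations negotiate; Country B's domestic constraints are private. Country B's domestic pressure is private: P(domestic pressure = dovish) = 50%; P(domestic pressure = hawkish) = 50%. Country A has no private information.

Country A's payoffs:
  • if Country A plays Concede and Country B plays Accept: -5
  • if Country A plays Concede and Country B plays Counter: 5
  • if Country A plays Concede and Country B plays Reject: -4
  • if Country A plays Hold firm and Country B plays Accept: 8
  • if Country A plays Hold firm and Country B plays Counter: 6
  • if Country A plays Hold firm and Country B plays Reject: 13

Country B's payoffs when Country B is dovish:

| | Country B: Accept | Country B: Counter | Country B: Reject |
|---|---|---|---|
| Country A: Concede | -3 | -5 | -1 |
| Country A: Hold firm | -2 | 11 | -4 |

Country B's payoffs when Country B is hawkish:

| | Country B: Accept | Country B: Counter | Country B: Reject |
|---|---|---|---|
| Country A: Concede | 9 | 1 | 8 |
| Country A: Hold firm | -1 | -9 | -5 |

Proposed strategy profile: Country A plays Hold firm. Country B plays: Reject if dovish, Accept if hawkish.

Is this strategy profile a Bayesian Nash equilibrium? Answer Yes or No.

No

Country A plays Hold firm: E[Hold firm] = 0.5·(13) + 0.5·(8) = 10.5; E[Concede] = -4.5. Best-responding. ✓
Country B (domestic pressure dovish), facing Hold firm: Accept gives -2, Counter gives 11, Reject gives -4. Proposed Reject is not best — profitable deviation exists. ✗
Country B (domestic pressure hawkish), facing Hold firm: Accept gives -1, Counter gives -9, Reject gives -5. Proposed Accept is best. ✓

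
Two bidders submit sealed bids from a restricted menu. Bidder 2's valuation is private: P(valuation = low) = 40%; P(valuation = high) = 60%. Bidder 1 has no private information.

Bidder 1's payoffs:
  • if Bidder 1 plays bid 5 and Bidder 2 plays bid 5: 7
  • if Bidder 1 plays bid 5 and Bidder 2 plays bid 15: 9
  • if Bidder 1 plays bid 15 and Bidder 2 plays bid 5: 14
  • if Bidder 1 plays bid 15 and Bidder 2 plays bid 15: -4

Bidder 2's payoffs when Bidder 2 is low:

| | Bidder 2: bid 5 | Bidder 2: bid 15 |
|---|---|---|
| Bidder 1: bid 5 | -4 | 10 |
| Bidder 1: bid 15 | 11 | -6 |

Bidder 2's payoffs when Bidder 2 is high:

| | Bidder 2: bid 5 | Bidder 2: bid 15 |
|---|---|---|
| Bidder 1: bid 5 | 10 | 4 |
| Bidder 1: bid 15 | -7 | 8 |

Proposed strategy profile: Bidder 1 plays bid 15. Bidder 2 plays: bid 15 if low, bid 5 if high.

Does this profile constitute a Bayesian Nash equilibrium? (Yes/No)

A profile is a BNE iff every type of every player is best-responding given beliefs about the other side.
Bidder 1 plays bid 15: E[bid 15] = 0.4·(-4) + 0.6·(14) = 6.8; E[bid 5] = 7.8. Not best-responding. ✗
Bidder 2 (valuation low), facing bid 15: bid 5 gives 11, bid 15 gives -6. Proposed bid 15 is not best — profitable deviation exists. ✗
Bidder 2 (valuation high), facing bid 15: bid 5 gives -7, bid 15 gives 8. Proposed bid 5 is not best — profitable deviation exists. ✗

No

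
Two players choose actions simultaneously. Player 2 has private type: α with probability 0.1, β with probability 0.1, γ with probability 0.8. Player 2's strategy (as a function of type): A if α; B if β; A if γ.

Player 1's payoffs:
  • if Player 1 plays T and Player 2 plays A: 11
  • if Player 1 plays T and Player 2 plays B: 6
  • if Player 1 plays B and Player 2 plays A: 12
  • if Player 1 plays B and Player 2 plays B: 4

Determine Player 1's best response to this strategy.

Compute Player 1's expected payoff for each action, taking the expectation over Player 2's type.
E[T] = 0.1·(11) + 0.1·(6) + 0.8·(11) = 10.5
E[B] = 0.1·(12) + 0.1·(4) + 0.8·(12) = 11.2
Best response: B (11.2 is the largest).

B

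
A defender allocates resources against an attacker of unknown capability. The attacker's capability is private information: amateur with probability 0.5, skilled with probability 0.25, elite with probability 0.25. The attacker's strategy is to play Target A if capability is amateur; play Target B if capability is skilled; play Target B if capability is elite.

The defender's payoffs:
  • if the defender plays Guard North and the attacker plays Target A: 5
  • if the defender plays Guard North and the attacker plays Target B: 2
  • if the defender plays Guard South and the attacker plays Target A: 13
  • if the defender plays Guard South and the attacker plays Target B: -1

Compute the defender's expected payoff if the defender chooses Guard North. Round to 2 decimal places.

3.50

E[Guard North] = 0.5·5 + 0.25·2 + 0.25·2 = 2.5 + 0.5 + 0.5 = 3.5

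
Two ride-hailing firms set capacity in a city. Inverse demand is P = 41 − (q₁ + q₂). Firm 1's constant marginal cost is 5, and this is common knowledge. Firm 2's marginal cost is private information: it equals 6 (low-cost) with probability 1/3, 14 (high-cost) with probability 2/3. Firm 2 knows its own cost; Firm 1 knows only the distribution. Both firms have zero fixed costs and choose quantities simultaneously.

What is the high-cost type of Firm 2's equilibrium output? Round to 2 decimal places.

Type-c best response for Firm 2: q₂(c) = (41 − c)/2 − q₁/2.
Firm 1 maximizes expected profit; its first-order condition is 41 − 2q₁ − E[q₂] − 5 = 0.
Substituting E[q₂] and solving: E[c₂] = 11.3333, so q₁ = (41 − 2·5 + 11.3333)/3 = 14.1111.
q₂(high-cost) = (41 − 14 − 14.1111)/2 = 6.44444.

6.44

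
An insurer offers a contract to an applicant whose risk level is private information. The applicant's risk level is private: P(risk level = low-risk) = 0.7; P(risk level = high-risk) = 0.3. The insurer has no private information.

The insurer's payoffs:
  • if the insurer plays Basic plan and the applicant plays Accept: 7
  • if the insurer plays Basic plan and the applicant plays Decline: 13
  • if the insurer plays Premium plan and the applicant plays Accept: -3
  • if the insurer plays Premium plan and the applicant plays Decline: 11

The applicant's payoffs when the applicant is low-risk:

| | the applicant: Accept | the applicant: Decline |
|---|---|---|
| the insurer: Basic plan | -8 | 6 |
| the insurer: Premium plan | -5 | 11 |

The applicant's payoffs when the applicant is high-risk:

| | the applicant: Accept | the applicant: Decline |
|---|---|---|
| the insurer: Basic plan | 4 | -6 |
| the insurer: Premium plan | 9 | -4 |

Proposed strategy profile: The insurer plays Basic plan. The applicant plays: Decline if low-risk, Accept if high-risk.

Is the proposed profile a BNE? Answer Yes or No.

Yes

A profile is a BNE iff every type of every player is best-responding given beliefs about the other side.
The insurer plays Basic plan: E[Basic plan] = 0.7·(13) + 0.3·(7) = 11.2; E[Premium plan] = 6.8. Best-responding. ✓
The applicant (risk level low-risk), facing Basic plan: Accept gives -8, Decline gives 6. Proposed Decline is best. ✓
The applicant (risk level high-risk), facing Basic plan: Accept gives 4, Decline gives -6. Proposed Accept is best. ✓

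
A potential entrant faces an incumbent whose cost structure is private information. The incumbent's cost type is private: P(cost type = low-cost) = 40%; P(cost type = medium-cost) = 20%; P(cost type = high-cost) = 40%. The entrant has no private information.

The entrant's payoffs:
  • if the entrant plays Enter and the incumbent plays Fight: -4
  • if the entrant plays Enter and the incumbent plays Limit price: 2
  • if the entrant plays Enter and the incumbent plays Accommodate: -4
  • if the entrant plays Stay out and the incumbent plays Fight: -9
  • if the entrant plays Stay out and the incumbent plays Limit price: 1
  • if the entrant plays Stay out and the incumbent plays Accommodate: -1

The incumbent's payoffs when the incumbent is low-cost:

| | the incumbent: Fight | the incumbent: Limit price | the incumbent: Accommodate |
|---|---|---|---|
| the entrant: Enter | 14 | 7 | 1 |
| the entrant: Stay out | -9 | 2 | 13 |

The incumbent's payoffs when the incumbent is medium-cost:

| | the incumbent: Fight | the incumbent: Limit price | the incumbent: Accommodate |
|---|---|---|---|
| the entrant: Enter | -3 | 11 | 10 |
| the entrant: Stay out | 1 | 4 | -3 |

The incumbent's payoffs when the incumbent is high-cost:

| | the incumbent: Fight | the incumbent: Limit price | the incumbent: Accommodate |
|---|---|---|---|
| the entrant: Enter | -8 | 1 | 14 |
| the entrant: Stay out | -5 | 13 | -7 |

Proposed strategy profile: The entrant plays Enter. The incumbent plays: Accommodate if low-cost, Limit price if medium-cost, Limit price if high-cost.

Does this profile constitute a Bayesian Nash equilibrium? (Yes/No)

No

A profile is a BNE iff every type of every player is best-responding given beliefs about the other side.
The entrant plays Enter: E[Enter] = 0.4·(-4) + 0.2·(2) + 0.4·(2) = -0.4; E[Stay out] = 0.2. Not best-responding. ✗
The incumbent (cost type low-cost), facing Enter: Fight gives 14, Limit price gives 7, Accommodate gives 1. Proposed Accommodate is not best — profitable deviation exists. ✗
The incumbent (cost type medium-cost), facing Enter: Fight gives -3, Limit price gives 11, Accommodate gives 10. Proposed Limit price is best. ✓
The incumbent (cost type high-cost), facing Enter: Fight gives -8, Limit price gives 1, Accommodate gives 14. Proposed Limit price is not best — profitable deviation exists. ✗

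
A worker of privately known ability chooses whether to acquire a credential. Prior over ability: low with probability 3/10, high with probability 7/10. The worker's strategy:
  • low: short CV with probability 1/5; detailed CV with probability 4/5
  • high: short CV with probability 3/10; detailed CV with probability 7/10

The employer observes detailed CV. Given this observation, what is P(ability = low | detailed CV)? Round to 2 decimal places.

P(detailed CV) = (3/10)·(4/5) + (7/10)·(7/10) = 73/100
P(low | detailed CV) = ((3/10)·(4/5)) / (73/100) = (6/25) / (73/100) = 24/73

0.33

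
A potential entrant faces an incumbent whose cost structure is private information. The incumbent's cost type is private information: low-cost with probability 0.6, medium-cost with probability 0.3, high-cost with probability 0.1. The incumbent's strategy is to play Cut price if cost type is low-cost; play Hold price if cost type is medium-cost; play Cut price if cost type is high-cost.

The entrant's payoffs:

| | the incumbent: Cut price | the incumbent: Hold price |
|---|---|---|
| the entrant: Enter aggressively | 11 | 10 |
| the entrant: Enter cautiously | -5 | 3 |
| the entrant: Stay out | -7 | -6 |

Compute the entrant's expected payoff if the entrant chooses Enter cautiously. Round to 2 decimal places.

E[Enter cautiously] = 0.6·(-5) + 0.3·3 + 0.1·(-5) = (-3) + 0.9 + (-0.5) = -2.6

-2.60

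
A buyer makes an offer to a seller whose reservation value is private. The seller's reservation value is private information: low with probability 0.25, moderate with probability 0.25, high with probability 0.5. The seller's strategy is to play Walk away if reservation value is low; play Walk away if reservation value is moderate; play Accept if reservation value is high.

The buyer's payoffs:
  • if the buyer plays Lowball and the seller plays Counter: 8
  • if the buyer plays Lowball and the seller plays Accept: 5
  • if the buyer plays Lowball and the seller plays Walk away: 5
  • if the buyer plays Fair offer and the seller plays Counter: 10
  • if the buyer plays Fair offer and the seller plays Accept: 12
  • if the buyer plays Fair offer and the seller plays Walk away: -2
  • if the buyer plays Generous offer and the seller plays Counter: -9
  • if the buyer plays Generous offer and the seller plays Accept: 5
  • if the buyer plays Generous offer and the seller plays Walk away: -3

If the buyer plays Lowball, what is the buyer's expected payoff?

Take the expectation over the seller's reservation value, weighting each type's action by its prior probability.
E[Lowball] = 0.25·5 + 0.25·5 + 0.5·5 = 1.25 + 1.25 + 2.5 = 5

5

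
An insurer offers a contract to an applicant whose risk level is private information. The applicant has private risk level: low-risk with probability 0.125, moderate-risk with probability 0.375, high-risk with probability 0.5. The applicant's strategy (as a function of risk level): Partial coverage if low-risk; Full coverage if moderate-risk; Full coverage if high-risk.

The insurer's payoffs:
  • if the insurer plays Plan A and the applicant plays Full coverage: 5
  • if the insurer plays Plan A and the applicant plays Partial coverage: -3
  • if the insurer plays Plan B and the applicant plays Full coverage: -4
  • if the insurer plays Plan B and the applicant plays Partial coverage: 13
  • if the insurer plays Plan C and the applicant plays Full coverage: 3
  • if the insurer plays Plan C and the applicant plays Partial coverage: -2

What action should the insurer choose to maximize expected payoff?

E[Plan A] = 0.125·(-3) + 0.375·(5) + 0.5·(5) = 4
E[Plan B] = 0.125·(13) + 0.375·(-4) + 0.5·(-4) = -1.875
E[Plan C] = 0.125·(-2) + 0.375·(3) + 0.5·(3) = 2.375
Best response: Plan A (4 is the largest).

Plan A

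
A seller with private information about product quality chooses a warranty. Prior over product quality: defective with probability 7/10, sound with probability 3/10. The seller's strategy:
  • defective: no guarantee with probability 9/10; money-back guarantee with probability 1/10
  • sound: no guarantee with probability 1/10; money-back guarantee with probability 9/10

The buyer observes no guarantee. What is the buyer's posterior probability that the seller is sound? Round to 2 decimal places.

0.05

P(no guarantee) = (7/10)·(9/10) + (3/10)·(1/10) = 33/50
P(sound | no guarantee) = ((3/10)·(1/10)) / (33/50) = (3/100) / (33/50) = 1/22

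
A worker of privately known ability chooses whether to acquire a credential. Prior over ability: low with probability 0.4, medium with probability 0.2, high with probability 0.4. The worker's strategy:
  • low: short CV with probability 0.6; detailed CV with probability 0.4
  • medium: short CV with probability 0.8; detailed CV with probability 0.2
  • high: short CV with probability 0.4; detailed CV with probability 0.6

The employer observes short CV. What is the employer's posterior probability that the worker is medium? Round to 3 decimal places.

P(short CV) = 0.4·0.6 + 0.2·0.8 + 0.4·0.4 = 0.56
P(medium | short CV) = (0.2·0.8) / 0.56 = 0.16 / 0.56 = 0.285714

0.286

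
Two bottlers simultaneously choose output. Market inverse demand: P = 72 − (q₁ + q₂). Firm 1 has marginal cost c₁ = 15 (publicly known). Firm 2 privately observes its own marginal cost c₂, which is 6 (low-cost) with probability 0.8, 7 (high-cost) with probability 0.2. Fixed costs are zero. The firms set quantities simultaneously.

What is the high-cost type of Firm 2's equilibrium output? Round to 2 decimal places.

24.47

Type-c best response for Firm 2: q₂(c) = (72 − c)/2 − q₁/2.
Firm 1 maximizes expected profit; its first-order condition is 72 − 2q₁ − E[q₂] − 15 = 0.
Substituting E[q₂] and solving: E[c₂] = 6.2, so q₁ = (72 − 2·15 + 6.2)/3 = 16.0667.
q₂(high-cost) = (72 − 7 − 16.0667)/2 = 24.4667.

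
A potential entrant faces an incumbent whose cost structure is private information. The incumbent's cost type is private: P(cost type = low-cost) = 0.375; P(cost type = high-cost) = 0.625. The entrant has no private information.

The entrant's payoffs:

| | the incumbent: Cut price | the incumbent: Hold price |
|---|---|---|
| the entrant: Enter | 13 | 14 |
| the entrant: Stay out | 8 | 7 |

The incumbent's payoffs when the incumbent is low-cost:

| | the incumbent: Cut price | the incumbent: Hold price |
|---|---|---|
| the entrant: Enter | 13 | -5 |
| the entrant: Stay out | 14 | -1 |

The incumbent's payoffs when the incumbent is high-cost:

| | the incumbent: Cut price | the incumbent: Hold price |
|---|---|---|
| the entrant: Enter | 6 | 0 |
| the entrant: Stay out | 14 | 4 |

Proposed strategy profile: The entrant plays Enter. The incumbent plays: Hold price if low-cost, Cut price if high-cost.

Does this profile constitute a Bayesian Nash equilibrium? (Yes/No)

No

A profile is a BNE iff every type of every player is best-responding given beliefs about the other side.
The entrant plays Enter: E[Enter] = 0.375·(14) + 0.625·(13) = 13.375; E[Stay out] = 7.625. Best-responding. ✓
The incumbent (cost type low-cost), facing Enter: Cut price gives 13, Hold price gives -5. Proposed Hold price is not best — profitable deviation exists. ✗
The incumbent (cost type high-cost), facing Enter: Cut price gives 6, Hold price gives 0. Proposed Cut price is best. ✓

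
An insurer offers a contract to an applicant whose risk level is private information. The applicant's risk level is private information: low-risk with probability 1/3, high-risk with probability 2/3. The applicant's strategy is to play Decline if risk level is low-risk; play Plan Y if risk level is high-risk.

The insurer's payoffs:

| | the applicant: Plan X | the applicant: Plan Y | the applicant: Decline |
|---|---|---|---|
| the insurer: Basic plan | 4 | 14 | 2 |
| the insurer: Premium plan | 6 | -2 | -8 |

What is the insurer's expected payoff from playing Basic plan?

Take the expectation over the applicant's risk level, weighting each type's action by its prior probability.
E[Basic plan] = 1/3·2 + 2/3·14 = 2/3 + 28/3 = 10

10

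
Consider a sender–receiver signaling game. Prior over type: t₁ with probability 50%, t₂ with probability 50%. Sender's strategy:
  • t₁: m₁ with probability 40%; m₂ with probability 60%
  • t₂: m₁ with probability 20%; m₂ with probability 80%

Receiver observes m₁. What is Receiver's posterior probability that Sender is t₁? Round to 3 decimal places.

P(m₁) = 0.5·0.4 + 0.5·0.2 = 0.3
P(t₁ | m₁) = (0.5·0.4) / 0.3 = 0.2 / 0.3 = 0.666667

0.667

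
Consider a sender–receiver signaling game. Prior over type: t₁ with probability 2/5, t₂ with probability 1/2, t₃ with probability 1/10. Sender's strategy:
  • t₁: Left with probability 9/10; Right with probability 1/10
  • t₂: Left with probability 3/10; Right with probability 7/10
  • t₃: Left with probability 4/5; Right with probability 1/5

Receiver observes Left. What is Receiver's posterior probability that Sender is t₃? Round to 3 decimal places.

P(Left) = (2/5)·(9/10) + (1/2)·(3/10) + (1/10)·(4/5) = 59/100
P(t₃ | Left) = ((1/10)·(4/5)) / (59/100) = (2/25) / (59/100) = 8/59

0.136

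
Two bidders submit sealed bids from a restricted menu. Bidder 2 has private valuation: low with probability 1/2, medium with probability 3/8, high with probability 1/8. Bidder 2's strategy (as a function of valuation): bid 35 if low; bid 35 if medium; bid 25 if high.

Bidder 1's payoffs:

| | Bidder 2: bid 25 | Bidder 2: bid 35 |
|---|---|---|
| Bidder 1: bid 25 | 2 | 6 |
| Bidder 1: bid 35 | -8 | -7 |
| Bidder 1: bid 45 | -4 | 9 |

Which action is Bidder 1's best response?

E[bid 25] = 1/2·(6) + 3/8·(6) + 1/8·(2) = 11/2
E[bid 35] = 1/2·(-7) + 3/8·(-7) + 1/8·(-8) = -57/8
E[bid 45] = 1/2·(9) + 3/8·(9) + 1/8·(-4) = 59/8
Best response: bid 45 (59/8 is the largest).

bid 45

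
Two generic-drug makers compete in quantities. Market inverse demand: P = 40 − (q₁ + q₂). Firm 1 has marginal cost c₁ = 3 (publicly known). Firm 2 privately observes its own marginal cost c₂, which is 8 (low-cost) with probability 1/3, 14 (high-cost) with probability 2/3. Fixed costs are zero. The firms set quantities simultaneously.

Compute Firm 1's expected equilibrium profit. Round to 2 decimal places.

235.11

Type-c best response for Firm 2: q₂(c) = (40 − c)/2 − q₁/2.
Firm 1 maximizes expected profit; its first-order condition is 40 − 2q₁ − E[q₂] − 3 = 0.
Substituting E[q₂] and solving: E[c₂] = 12, so q₁ = (40 − 2·3 + 12)/3 = 15.3333.
E[P] = 40 − (q₁ + E[q₂]) = 18.3333; Firm 1's expected profit = (E[P] − 3)·q₁ = (18.3333 − 3)·15.3333 = 235.111.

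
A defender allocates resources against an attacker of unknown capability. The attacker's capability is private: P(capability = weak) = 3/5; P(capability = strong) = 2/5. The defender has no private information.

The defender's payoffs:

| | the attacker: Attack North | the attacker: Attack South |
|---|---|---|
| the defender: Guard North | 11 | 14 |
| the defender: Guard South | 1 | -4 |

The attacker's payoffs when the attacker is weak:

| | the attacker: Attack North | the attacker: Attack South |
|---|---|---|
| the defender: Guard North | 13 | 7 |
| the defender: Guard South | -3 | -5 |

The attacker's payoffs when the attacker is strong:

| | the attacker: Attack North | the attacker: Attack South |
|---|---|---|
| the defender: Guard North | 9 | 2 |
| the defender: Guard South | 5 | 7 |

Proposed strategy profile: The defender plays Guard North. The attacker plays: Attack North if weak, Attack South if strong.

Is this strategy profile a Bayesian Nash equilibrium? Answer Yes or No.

The defender plays Guard North: E[Guard North] = 3/5·(11) + 2/5·(14) = 61/5; E[Guard South] = -1. Best-responding. ✓
The attacker (capability weak), facing Guard North: Attack North gives 13, Attack South gives 7. Proposed Attack North is best. ✓
The attacker (capability strong), facing Guard North: Attack North gives 9, Attack South gives 2. Proposed Attack South is not best — profitable deviation exists. ✗

No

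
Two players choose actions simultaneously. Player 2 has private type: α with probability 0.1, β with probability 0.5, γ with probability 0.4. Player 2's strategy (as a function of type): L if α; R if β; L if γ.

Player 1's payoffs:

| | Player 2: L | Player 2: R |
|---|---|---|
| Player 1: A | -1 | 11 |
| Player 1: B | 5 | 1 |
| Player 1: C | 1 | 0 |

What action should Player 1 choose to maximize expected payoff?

A

Compute Player 1's expected payoff for each action, taking the expectation over Player 2's type.
E[A] = 0.1·(-1) + 0.5·(11) + 0.4·(-1) = 5
E[B] = 0.1·(5) + 0.5·(1) + 0.4·(5) = 3
E[C] = 0.1·(1) + 0.5·(0) + 0.4·(1) = 0.5
Best response: A (5 is the largest).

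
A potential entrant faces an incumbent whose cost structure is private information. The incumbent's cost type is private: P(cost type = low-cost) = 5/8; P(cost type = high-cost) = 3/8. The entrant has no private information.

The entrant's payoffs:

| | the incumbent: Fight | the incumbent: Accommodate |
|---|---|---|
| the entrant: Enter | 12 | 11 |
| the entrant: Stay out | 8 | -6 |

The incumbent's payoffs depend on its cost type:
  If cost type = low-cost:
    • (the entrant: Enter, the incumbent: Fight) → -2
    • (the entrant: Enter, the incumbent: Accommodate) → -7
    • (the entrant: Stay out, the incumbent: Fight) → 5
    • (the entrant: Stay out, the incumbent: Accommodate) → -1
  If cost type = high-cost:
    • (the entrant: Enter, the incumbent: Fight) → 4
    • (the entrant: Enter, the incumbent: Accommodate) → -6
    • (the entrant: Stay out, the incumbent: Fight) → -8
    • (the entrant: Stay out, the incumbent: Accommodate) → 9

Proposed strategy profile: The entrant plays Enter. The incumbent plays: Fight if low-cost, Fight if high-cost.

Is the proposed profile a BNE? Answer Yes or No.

Yes

A profile is a BNE iff every type of every player is best-responding given beliefs about the other side.
The entrant plays Enter: E[Enter] = 5/8·(12) + 3/8·(12) = 12; E[Stay out] = 8. Best-responding. ✓
The incumbent (cost type low-cost), facing Enter: Fight gives -2, Accommodate gives -7. Proposed Fight is best. ✓
The incumbent (cost type high-cost), facing Enter: Fight gives 4, Accommodate gives -6. Proposed Fight is best. ✓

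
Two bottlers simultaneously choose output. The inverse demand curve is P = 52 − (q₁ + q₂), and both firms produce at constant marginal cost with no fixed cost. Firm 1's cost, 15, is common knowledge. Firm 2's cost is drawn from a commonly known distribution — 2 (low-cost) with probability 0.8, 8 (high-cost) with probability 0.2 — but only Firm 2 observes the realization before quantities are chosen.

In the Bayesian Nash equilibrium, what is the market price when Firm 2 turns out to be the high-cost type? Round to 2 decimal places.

25.80

Type-c best response for Firm 2: q₂(c) = (52 − c)/2 − q₁/2.
Firm 1 maximizes expected profit; its first-order condition is 52 − 2q₁ − E[q₂] − 15 = 0.
Substituting E[q₂] and solving: E[c₂] = 3.2, so q₁ = (52 − 2·15 + 3.2)/3 = 8.4.
q₂(high-cost) = 17.8, so P = 52 − (8.4 + 17.8) = 25.8.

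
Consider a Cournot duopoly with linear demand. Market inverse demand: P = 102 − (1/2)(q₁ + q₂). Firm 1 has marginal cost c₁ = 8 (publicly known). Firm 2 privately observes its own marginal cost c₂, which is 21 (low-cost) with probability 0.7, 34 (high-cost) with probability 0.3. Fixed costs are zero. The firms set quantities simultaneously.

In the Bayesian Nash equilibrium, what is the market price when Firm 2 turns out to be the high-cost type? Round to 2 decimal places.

Type-c best response for Firm 2: q₂(c) = (102 − c) − q₁/2.
Firm 1 maximizes expected profit; its first-order condition is 102 − q₁ − (1/2)E[q₂] − 8 = 0.
Substituting E[q₂] and solving: E[c₂] = 24.9, so q₁ = (102 − 2·8 + 24.9)/(3/2) = 73.9333.
q₂(high-cost) = 31.0333, so P = 102 − (1/2)·(73.9333 + 31.0333) = 49.5167.

49.52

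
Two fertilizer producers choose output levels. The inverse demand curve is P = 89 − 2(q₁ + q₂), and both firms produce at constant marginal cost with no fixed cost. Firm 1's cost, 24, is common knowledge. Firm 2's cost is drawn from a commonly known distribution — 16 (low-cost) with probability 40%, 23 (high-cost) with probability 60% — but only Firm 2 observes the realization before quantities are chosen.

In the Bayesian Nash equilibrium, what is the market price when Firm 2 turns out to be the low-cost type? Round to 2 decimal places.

Type-c best response for Firm 2: q₂(c) = (89 − c)/4 − q₁/2.
Firm 1 maximizes expected profit; its first-order condition is 89 − 4q₁ − 2E[q₂] − 24 = 0.
Substituting E[q₂] and solving: E[c₂] = 20.2, so q₁ = (89 − 2·24 + 20.2)/6 = 10.2.
q₂(low-cost) = 13.15, so P = 89 − 2·(10.2 + 13.15) = 42.3.

42.30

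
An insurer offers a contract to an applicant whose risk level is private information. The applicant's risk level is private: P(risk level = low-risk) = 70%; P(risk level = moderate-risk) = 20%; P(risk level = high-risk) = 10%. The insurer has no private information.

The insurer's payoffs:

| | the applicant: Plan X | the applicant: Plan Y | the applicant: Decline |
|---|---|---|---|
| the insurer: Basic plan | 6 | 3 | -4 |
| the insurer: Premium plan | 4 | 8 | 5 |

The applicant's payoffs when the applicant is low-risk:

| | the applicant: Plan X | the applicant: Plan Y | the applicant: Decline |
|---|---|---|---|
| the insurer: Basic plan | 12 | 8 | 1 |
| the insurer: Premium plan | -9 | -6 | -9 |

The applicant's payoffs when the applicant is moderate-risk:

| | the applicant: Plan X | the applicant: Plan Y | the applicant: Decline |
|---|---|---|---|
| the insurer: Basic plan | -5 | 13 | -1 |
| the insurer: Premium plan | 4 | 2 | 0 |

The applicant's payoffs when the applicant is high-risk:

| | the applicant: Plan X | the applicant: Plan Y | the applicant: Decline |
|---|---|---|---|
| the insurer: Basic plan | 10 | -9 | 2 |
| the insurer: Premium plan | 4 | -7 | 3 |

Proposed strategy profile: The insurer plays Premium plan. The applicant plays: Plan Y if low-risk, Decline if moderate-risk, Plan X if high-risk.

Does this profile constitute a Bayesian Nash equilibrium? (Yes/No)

No

The insurer plays Premium plan: E[Premium plan] = 0.7·(8) + 0.2·(5) + 0.1·(4) = 7; E[Basic plan] = 1.9. Best-responding. ✓
The applicant (risk level low-risk), facing Premium plan: Plan X gives -9, Plan Y gives -6, Decline gives -9. Proposed Plan Y is best. ✓
The applicant (risk level moderate-risk), facing Premium plan: Plan X gives 4, Plan Y gives 2, Decline gives 0. Proposed Decline is not best — profitable deviation exists. ✗
The applicant (risk level high-risk), facing Premium plan: Plan X gives 4, Plan Y gives -7, Decline gives 3. Proposed Plan X is best. ✓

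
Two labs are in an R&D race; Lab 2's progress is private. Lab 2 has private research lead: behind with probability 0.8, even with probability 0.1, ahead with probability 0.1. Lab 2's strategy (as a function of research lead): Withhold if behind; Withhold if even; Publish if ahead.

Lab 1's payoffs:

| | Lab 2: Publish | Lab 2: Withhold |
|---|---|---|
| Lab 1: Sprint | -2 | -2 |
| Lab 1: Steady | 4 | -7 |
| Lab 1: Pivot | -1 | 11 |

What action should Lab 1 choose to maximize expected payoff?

Pivot

E[Sprint] = 0.8·(-2) + 0.1·(-2) + 0.1·(-2) = -2
E[Steady] = 0.8·(-7) + 0.1·(-7) + 0.1·(4) = -5.9
E[Pivot] = 0.8·(11) + 0.1·(11) + 0.1·(-1) = 9.8
Best response: Pivot (9.8 is the largest).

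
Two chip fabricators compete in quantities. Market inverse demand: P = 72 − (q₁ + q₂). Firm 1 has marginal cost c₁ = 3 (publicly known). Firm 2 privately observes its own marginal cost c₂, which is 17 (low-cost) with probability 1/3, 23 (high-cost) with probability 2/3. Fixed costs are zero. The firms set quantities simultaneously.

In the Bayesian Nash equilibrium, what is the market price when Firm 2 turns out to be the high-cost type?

Type-c best response for Firm 2: q₂(c) = (72 − c)/2 − q₁/2.
Firm 1 maximizes expected profit; its first-order condition is 72 − 2q₁ − E[q₂] − 3 = 0.
Substituting E[q₂] and solving: E[c₂] = 21, so q₁ = (72 − 2·3 + 21)/3 = 29.
q₂(high-cost) = 10, so P = 72 − (29 + 10) = 33.

33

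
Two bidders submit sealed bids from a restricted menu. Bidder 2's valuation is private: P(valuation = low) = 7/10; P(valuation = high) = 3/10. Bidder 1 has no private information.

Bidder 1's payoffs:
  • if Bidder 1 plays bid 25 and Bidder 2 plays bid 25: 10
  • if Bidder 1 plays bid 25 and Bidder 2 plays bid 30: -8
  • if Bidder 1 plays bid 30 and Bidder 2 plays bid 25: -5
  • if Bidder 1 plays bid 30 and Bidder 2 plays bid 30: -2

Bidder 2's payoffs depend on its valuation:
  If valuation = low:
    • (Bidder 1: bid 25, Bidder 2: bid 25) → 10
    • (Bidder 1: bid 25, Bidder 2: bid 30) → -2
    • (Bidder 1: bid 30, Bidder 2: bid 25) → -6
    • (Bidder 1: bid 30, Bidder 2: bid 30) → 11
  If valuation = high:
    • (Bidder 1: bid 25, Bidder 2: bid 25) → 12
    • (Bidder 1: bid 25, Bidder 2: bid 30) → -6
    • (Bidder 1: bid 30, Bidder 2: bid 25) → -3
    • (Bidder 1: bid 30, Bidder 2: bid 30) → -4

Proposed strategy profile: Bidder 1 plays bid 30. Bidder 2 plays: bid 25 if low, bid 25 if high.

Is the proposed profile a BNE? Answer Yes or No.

Bidder 1 plays bid 30: E[bid 30] = 7/10·(-5) + 3/10·(-5) = -5; E[bid 25] = 10. Not best-responding. ✗
Bidder 2 (valuation low), facing bid 30: bid 25 gives -6, bid 30 gives 11. Proposed bid 25 is not best — profitable deviation exists. ✗
Bidder 2 (valuation high), facing bid 30: bid 25 gives -3, bid 30 gives -4. Proposed bid 25 is best. ✓

No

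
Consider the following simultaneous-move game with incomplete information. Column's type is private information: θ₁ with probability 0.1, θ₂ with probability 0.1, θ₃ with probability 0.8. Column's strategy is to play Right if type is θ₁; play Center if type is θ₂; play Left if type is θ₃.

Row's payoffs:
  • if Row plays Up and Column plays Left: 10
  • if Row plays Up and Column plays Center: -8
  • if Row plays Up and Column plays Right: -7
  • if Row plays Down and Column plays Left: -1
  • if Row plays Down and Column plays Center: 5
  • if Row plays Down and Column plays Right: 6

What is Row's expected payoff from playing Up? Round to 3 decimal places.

Take the expectation over Column's type, weighting each type's action by its prior probability.
E[Up] = 0.1·(-7) + 0.1·(-8) + 0.8·10 = (-0.7) + (-0.8) + 8 = 6.5

6.500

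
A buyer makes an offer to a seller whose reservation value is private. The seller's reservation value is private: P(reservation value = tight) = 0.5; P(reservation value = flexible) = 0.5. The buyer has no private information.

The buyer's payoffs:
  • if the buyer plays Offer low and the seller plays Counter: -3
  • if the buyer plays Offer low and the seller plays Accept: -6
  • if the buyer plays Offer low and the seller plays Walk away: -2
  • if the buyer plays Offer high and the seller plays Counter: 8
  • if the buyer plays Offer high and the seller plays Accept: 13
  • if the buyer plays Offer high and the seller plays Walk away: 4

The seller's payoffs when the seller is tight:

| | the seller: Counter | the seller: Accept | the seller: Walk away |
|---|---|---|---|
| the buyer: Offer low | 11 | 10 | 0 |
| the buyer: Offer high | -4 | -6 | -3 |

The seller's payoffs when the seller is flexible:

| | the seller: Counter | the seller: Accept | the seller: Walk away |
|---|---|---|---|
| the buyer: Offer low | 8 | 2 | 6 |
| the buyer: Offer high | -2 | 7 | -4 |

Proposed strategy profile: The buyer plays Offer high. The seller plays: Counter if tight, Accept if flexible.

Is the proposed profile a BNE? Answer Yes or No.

The buyer plays Offer high: E[Offer high] = 0.5·(8) + 0.5·(13) = 10.5; E[Offer low] = -4.5. Best-responding. ✓
The seller (reservation value tight), facing Offer high: Counter gives -4, Accept gives -6, Walk away gives -3. Proposed Counter is not best — profitable deviation exists. ✗
The seller (reservation value flexible), facing Offer high: Counter gives -2, Accept gives 7, Walk away gives -4. Proposed Accept is best. ✓

No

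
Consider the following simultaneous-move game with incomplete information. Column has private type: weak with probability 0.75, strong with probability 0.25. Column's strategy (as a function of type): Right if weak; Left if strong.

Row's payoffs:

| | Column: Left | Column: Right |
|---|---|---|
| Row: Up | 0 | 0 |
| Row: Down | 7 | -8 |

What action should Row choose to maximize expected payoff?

E[Up] = 0.75·(0) + 0.25·(0) = 0
E[Down] = 0.75·(-8) + 0.25·(7) = -4.25
Best response: Up (0 is the largest).

Up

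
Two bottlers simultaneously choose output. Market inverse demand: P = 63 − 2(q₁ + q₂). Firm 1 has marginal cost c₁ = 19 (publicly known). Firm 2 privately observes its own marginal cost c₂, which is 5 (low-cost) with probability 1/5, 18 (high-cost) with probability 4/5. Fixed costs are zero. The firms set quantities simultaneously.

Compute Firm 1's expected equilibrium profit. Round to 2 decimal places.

90.68

Firm 2 with cost c maximizes (63 − 2(q₁+q₂) − c)·q₂, giving q₂(c) = (63 − c − 2q₁)/4.
E[c₂] = 1/5·5 + 4/5·18 = 15.4
Firm 1's FOC against E[q₂] yields q₁ = (63 − 2·19 + E[c₂])/6 = (63 − 38 + 15.4)/6 = 6.73333.
E[P] = 63 − 2·(q₁ + E[q₂]) = 32.4667; Firm 1's expected profit = (E[P] − 19)·q₁ = (32.4667 − 19)·6.73333 = 90.6756.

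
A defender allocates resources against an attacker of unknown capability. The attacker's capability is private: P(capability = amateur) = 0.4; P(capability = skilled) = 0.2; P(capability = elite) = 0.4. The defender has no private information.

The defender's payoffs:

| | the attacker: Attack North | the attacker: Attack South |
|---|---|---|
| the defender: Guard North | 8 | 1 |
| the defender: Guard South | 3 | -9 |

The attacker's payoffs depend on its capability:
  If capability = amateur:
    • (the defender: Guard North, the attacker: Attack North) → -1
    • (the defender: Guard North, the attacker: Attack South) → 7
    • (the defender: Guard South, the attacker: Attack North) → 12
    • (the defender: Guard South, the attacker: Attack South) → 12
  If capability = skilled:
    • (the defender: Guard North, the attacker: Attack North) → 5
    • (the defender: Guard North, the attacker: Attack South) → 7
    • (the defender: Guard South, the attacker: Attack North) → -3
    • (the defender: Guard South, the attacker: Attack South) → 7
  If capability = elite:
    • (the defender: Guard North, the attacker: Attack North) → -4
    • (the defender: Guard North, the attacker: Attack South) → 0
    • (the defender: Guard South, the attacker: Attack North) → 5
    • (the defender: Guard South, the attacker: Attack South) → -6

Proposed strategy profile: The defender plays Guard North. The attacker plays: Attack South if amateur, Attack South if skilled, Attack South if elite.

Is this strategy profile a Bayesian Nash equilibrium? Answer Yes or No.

Yes

A profile is a BNE iff every type of every player is best-responding given beliefs about the other side.
The defender plays Guard North: E[Guard North] = 0.4·(1) + 0.2·(1) + 0.4·(1) = 1; E[Guard South] = -9. Best-responding. ✓
The attacker (capability amateur), facing Guard North: Attack North gives -1, Attack South gives 7. Proposed Attack South is best. ✓
The attacker (capability skilled), facing Guard North: Attack North gives 5, Attack South gives 7. Proposed Attack South is best. ✓
The attacker (capability elite), facing Guard North: Attack North gives -4, Attack South gives 0. Proposed Attack South is best. ✓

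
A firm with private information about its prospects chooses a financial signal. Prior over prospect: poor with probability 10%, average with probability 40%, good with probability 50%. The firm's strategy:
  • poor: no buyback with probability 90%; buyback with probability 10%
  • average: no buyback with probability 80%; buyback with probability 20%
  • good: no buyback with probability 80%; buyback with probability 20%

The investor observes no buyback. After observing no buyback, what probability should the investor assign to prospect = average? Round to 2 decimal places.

P(no buyback) = 0.1·0.9 + 0.4·0.8 + 0.5·0.8 = 0.81
P(average | no buyback) = (0.4·0.8) / 0.81 = 0.32 / 0.81 = 0.395062

0.40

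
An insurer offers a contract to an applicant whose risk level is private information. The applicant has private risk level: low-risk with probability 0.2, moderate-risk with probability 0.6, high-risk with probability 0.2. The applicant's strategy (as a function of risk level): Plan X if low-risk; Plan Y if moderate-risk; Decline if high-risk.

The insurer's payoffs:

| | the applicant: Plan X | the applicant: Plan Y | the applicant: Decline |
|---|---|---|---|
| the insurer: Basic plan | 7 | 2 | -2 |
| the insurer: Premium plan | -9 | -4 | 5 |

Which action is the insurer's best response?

Basic plan

E[Basic plan] = 0.2·(7) + 0.6·(2) + 0.2·(-2) = 2.2
E[Premium plan] = 0.2·(-9) + 0.6·(-4) + 0.2·(5) = -3.2
Best response: Basic plan (2.2 is the largest).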